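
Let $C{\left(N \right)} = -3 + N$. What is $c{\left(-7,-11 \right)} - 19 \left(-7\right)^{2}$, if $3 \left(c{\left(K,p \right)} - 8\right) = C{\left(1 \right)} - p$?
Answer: $-920$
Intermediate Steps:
$c{\left(K,p \right)} = \frac{22}{3} - \frac{p}{3}$ ($c{\left(K,p \right)} = 8 + \frac{\left(-3 + 1\right) - p}{3} = 8 + \frac{-2 - p}{3} = 8 - \left(\frac{2}{3} + \frac{p}{3}\right) = \frac{22}{3} - \frac{p}{3}$)
$c{\left(-7,-11 \right)} - 19 \left(-7\right)^{2} = \left(\frac{22}{3} - - \frac{11}{3}\right) - 19 \left(-7\right)^{2} = \left(\frac{22}{3} + \frac{11}{3}\right) - 931 = 11 - 931 = -920$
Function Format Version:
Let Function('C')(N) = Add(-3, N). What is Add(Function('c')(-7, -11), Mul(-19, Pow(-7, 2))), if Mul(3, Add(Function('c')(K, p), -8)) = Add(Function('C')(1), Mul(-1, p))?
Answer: -920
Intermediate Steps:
Function('c')(K, p) = Add(Rational(22, 3), Mul(Rational(-1, 3), p)) (Function('c')(K, p) = Add(8, Mul(Rational(1, 3), Add(Add(-3, 1), Mul(-1, p)))) = Add(8, Mul(Rational(1, 3), Add(-2, Mul(-1, p)))) = Add(8, Add(Rational(-2, 3), Mul(Rational(-1, 3), p))) = Add(Rational(22, 3), Mul(Rational(-1, 3), p)))
Add(Function('c')(-7, -11), Mul(-19, Pow(-7, 2))) = Add(Add(Rational(22, 3), Mul(Rational(-1, 3), -11)), Mul(-19, Pow(-7, 2))) = Add(Add(Rational(22, 3), Rational(11, 3)), Mul(-19, 49)) = Add(11, -931) = -920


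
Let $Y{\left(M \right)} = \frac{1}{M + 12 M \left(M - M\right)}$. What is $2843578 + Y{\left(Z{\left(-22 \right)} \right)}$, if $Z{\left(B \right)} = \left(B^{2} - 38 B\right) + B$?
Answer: $\frac{3690964245}{1298} \approx 2.8436 \cdot 10^{6}$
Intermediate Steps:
$Z{\left(B \right)} = B^{2} - 37 B$
$Y{\left(M \right)} = \frac{1}{M}$ ($Y{\left(M \right)} = \frac{1}{M + 12 M 0} = \frac{1}{M + 0} = \frac{1}{M}$)
$2843578 + Y{\left(Z{\left(-22 \right)} \right)} = 2843578 + \frac{1}{\left(-22\right) \left(-37 - 22\right)} = 2843578 + \frac{1}{\left(-22\right) \left(-59\right)} = 2843578 + \frac{1}{1298} = \frac{3690964245}{1298}$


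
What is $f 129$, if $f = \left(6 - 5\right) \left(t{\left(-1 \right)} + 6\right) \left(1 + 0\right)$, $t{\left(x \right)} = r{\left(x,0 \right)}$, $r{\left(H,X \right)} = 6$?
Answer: $1548$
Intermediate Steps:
$t{\left(x \right)} = 6$
$f = 12$ ($f = \left(6 - 5\right) \left(6 + 6\right) \left(1 + 0\right) = 1 \cdot 12 \cdot 1 = 12 \cdot 1 = 12$)
$f 129 = 12 \cdot 129 = 1548$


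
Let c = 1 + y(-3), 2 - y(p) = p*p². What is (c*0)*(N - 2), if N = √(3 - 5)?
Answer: 0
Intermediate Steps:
y(p) = 2 - p³ (y(p) = 2 - p*p² = 2 - p³)
N = I*√2 (N = √(-2) = I*√2 ≈ 1.4142*I)
c = 30 (c = 1 + (2 - 1*(-3)³) = 1 + (2 - 1*(-27)) = 1 + (2 + 27) = 1 + 29 = 30)
(c*0)*(N - 2) = (30*0)*(I*√2 - 2) = 0*(-2 + I*√2) = 0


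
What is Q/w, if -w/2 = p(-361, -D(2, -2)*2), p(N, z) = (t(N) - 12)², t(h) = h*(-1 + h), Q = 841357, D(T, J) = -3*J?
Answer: -841357/34149297800 ≈ -2.4638e-5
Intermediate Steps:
p(N, z) = (-12 + N*(-1 + N))² (p(N, z) = (N*(-1 + N) - 12)² = (-12 + N*(-1 + N))²)
w = -34149297800 (w = -2*(-12 - 361*(-1 - 361))² = -2*(-12 - 361*(-362))² = -2*(-12 + 130682)² = -2*130670² = -2*17074648900 = -34149297800)
Q/w = 841357/(-34149297800) = 841357*(-1/34149297800) = -841357/34149297800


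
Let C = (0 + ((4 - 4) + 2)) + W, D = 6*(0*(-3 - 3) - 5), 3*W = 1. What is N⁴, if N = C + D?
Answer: 47458321/81 ≈ 5.8591e+5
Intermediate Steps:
W = ⅓ (W = (⅓)*1 = ⅓ ≈ 0.33333)
D = -30 (D = 6*(0*(-6) - 5) = 6*(0 - 5) = 6*(-5) = -30)
C = 7/3 (C = (0 + ((4 - 4) + 2)) + ⅓ = (0 + (0 + 2)) + ⅓ = (0 + 2) + ⅓ = 2 + ⅓ = 7/3 ≈ 2.3333)
N = -83/3 (N = 7/3 - 30 = -83/3 ≈ -27.667)
N⁴ = (-83/3)⁴ = 47458321/81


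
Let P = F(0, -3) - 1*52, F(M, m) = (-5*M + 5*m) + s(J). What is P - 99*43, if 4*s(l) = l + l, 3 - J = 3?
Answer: -4324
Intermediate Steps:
J = 0 (J = 3 - 1*3 = 3 - 3 = 0)
s(l) = l/2 (s(l) = (l + l)/4 = (2*l)/4 = l/2)
F(M, m) = -5*M + 5*m (F(M, m) = (-5*M + 5*m) + (½)*0 = (-5*M + 5*m) + 0 = -5*M + 5*m)
P = -67 (P = (-5*0 + 5*(-3)) - 1*52 = (0 - 15) - 52 = -15 - 52 = -67)
P - 99*43 = -67 - 99*43 = -67 - 4257 = -4324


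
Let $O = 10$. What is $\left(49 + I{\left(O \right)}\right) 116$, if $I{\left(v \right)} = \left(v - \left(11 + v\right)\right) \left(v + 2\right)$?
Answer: $-9628$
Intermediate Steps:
$I{\left(v \right)} = -22 - 11 v$ ($I{\left(v \right)} = - 11 \left(2 + v\right) = -22 - 11 v$)
$\left(49 + I{\left(O \right)}\right) 116 = \left(49 - 132\right) 116 = \left(-83\right) 116 = -9628$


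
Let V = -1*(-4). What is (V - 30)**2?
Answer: 676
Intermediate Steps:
V = 4
(V - 30)**2 = (4 - 30)**2 = (-26)**2 = 676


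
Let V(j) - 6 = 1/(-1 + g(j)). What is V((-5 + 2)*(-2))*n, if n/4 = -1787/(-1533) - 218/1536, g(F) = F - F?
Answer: 2008865/98112 ≈ 20.475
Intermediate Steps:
g(F) = 0
V(j) = 5 (V(j) = 6 + 1/(-1 + 0) = 6 + 1/(-1) = 6 - 1 = 5)
n = 401773/98112 (n = 4*(-1787/(-1533) - 218/1536) = 4*(-1787*(-1/1533) - 218*1/1536) = 4*(1787/1533 - 109/768) = 4*(401773/392448) = 401773/98112 ≈ 4.0950)
V((-5 + 2)*(-2))*n = 5*(401773/98112) = 2008865/98112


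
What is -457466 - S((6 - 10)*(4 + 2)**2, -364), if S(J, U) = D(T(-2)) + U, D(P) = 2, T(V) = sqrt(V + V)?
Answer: -457104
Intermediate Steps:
T(V) = sqrt(2)*sqrt(V) (T(V) = sqrt(2*V) = sqrt(2)*sqrt(V))
S(J, U) = 2 + U
-457466 - S((6 - 10)*(4 + 2)**2, -364) = -457466 - (2 - 364) = -457466 - 1*(-362) = -457466 + 362 = -457104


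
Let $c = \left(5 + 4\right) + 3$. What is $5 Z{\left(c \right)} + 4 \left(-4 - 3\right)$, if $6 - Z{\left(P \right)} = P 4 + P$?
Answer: $-298$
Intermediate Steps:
$c = 12$ ($c = 9 + 3 = 12$)
$Z{\left(P \right)} = 6 - 5 P$ ($Z{\left(P \right)} = 6 - \left(P 4 + P\right) = 6 - \left(4 P + P\right) = 6 - 5 P$)
$5 Z{\left(c \right)} + 4 \left(-4 - 3\right) = 5 \left(6 - 60\right) + 4 \left(-4 - 3\right) = 5 \left(6 - 60\right) + 4 \left(-7\right) = 5 \left(-54\right) - 28 = -270 - 28 = -298$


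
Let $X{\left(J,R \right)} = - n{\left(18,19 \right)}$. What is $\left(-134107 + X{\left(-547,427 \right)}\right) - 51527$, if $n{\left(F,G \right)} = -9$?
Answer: $-185625$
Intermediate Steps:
$X{\left(J,R \right)} = 9$ ($X{\left(J,R \right)} = \left(-1\right) \left(-9\right) = 9$)
$\left(-134107 + X{\left(-547,427 \right)}\right) - 51527 = \left(-134107 + 9\right) - 51527 = -134098 - 51527 = -185625$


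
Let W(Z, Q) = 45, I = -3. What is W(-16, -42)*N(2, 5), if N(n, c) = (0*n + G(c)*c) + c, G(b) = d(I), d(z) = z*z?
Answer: 2250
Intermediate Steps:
d(z) = z²
G(b) = 9 (G(b) = (-3)² = 9)
N(n, c) = 10*c (N(n, c) = (0*n + 9*c) + c = (0 + 9*c) + c = 9*c + c = 10*c)
W(-16, -42)*N(2, 5) = 45*(10*5) = 45*50 = 2250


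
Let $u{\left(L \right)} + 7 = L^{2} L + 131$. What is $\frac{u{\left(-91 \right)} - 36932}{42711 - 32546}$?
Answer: $- \frac{790379}{10165} \approx -77.755$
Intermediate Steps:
$u{\left(L \right)} = 124 + L^{3}$ ($u{\left(L \right)} = -7 + \left(L^{2} L + 131\right) = -7 + \left(L^{3} + 131\right) = -7 + \left(131 + L^{3}\right) = 124 + L^{3}$)
$\frac{u{\left(-91 \right)} - 36932}{42711 - 32546} = \frac{\left(124 + \left(-91\right)^{3}\right) - 36932}{42711 - 32546} = \frac{\left(124 - 753571\right) - 36932}{10165} = \left(-753447 - 36932\right) \frac{1}{10165} = \left(-790379\right) \frac{1}{10165} = - \frac{790379}{10165}$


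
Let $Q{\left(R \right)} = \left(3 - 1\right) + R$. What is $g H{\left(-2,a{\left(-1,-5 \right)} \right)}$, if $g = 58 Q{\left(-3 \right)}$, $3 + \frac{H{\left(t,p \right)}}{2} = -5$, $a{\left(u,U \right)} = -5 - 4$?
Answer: $928$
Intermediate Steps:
$a{\left(u,U \right)} = -9$ ($a{\left(u,U \right)} = -5 - 4 = -9$)
$H{\left(t,p \right)} = -16$ ($H{\left(t,p \right)} = -6 + 2 \left(-5\right) = -6 - 10 = -16$)
$Q{\left(R \right)} = 2 + R$
$g = -58$ ($g = 58 \left(2 - 3\right) = 58 \left(-1\right) = -58$)
$g H{\left(-2,a{\left(-1,-5 \right)} \right)} = \left(-58\right) \left(-16\right) = 928$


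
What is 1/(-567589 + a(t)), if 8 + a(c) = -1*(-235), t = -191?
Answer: -1/567362 ≈ -1.7625e-6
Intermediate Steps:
a(c) = 227 (a(c) = -8 - 1*(-235) = -8 + 235 = 227)
1/(-567589 + a(t)) = 1/(-567589 + 227) = 1/(-567362) = -1/567362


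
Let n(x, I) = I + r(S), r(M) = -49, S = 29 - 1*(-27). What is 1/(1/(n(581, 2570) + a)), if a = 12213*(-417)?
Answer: -5090300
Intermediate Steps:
a = -5092821
S = 56 (S = 29 + 27 = 56)
n(x, I) = -49 + I (n(x, I) = I - 49 = -49 + I)
1/(1/(n(581, 2570) + a)) = 1/(1/((-49 + 2570) - 5092821)) = 1/(1/(2521 - 5092821)) = 1/(1/(-5090300)) = 1/(-1/5090300) = -5090300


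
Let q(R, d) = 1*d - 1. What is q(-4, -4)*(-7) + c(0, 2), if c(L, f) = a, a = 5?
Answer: 40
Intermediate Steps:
c(L, f) = 5
q(R, d) = -1 + d (q(R, d) = d - 1 = -1 + d)
q(-4, -4)*(-7) + c(0, 2) = (-1 - 4)*(-7) + 5 = -5*(-7) + 5 = 35 + 5 = 40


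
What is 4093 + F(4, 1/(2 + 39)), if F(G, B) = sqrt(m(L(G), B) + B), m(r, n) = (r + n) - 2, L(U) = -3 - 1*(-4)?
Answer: 4093 + I*sqrt(1599)/41 ≈ 4093.0 + 0.9753*I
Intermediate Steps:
L(U) = 1 (L(U) = -3 + 4 = 1)
m(r, n) = -2 + n + r (m(r, n) = (n + r) - 2 = -2 + n + r)
F(G, B) = sqrt(-1 + 2*B) (F(G, B) = sqrt((-2 + B + 1) + B) = sqrt((-1 + B) + B) = sqrt(-1 + 2*B))
4093 + F(4, 1/(2 + 39)) = 4093 + sqrt(-1 + 2/(2 + 39)) = 4093 + sqrt(-1 + 2/41) = 4093 + sqrt(-39/41) = 4093 + I*sqrt(1599)/41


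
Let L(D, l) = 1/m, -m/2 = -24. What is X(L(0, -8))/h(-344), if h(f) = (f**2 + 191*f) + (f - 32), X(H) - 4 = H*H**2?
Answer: 442369/5779095552 ≈ 7.6546e-5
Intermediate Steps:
m = 48 (m = -2*(-24) = 48)
L(D, l) = 1/48
X(H) = 4 + H**3 (X(H) = 4 + H*H**2 = 4 + H**3)
h(f) = -32 + f**2 + 192*f (h(f) = (f**2 + 191*f) + (-32 + f) = -32 + f**2 + 192*f)
X(L(0, -8))/h(-344) = (4 + (1/48)**3)/(-32 + (-344)**2 + 192*(-344)) = (4 + 1/110592)/(-32 + 118336 - 66048) = (442369/110592)/52256 = (442369/110592)*(1/52256) = 442369/5779095552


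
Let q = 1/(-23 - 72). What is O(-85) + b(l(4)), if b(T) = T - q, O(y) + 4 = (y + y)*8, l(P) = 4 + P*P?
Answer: -127679/95 ≈ -1344.0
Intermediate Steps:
l(P) = 4 + P**2
O(y) = -4 + 16*y (O(y) = -4 + (y + y)*8 = -4 + (2*y)*8 = -4 + 16*y)
q = -1/95 (q = 1/(-95) = -1/95 ≈ -0.010526)
b(T) = 1/95 + T (b(T) = T - 1*(-1/95) = T + 1/95 = 1/95 + T)
O(-85) + b(l(4)) = (-4 + 16*(-85)) + (1/95 + (4 + 4**2)) = (-4 - 1360) + (1/95 + (4 + 16)) = -1364 + (1/95 + 20) = -1364 + 1901/95 = -127679/95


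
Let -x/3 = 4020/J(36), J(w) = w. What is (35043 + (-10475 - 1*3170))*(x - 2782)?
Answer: -66697566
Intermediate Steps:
x = -335 (x = -12060/36 = -3*335/3 = -335)
(35043 + (-10475 - 1*3170))*(x - 2782) = (35043 + (-10475 - 1*3170))*(-335 - 2782) = (35043 + (-10475 - 3170))*(-3117) = (35043 - 13645)*(-3117) = 21398*(-3117) = -66697566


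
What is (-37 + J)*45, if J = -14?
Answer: -2295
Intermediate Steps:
(-37 + J)*45 = (-37 - 14)*45 = -51*45 = -2295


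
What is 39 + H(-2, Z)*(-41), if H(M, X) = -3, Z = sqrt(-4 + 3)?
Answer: 162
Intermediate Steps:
Z = I (Z = sqrt(-1) = I ≈ 1.0*I)
39 + H(-2, Z)*(-41) = 39 - 3*(-41) = 39 + 123 = 162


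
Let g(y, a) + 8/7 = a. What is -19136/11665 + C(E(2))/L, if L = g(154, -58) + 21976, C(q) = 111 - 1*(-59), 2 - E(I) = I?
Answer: -1460962749/894810485 ≈ -1.6327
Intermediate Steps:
E(I) = 2 - I
g(y, a) = -8/7 + a
C(q) = 170 (C(q) = 111 + 59 = 170)
L = 153418/7 (L = (-8/7 - 58) + 21976 = -414/7 + 21976 = 153418/7 ≈ 21917.)
-19136/11665 + C(E(2))/L = -19136/11665 + 170/(153418/7) = -19136*1/11665 + 170*(7/153418) = -19136/11665 + 595/76709 = -1460962749/894810485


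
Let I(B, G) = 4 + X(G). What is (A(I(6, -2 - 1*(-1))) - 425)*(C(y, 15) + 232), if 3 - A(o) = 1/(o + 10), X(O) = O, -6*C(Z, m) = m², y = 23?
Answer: -2134443/26 ≈ -82094.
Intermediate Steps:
C(Z, m) = -m²/6
I(B, G) = 4 + G
A(o) = 3 - 1/(10 + o) (A(o) = 3 - 1/(o + 10) = 3 - 1/(10 + o))
(A(I(6, -2 - 1*(-1))) - 425)*(C(y, 15) + 232) = ((29 + 3*(4 + (-2 - 1*(-1))))/(10 + (4 + (-2 - 1*(-1)))) - 425)*(-⅙*15² + 232) = ((29 + 3*(4 + (-2 + 1)))/(10 + (4 + (-2 + 1))) - 425)*(-⅙*225 + 232) = ((29 + 3*(4 - 1))/(10 + (4 - 1)) - 425)*(-75/2 + 232) = ((29 + 3*3)/(10 + 3) - 425)*(389/2) = ((29 + 9)/13 - 425)*(389/2) = ((1/13)*38 - 425)*(389/2) = (38/13 - 425)*(389/2) = -5487/13*389/2 = -2134443/26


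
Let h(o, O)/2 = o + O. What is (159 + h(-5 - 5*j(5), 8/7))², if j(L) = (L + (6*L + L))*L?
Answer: 167469481/49 ≈ 3.4177e+6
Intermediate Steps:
j(L) = 8*L² (j(L) = (L + 7*L)*L = (8*L)*L = 8*L²)
h(o, O) = 2*O + 2*o (h(o, O) = 2*(o + O) = 2*(O + o) = 2*O + 2*o)
(159 + h(-5 - 5*j(5), 8/7))² = (159 + (2*(8/7) + 2*(-5 - 40*5²)))² = (159 + (2*(8*(⅐)) + 2*(-5 - 40*25)))² = (159 + (2*(8/7) + 2*(-5 - 5*200)))² = (159 + (16/7 + 2*(-5 - 1000)))² = (159 + (16/7 + 2*(-1005)))² = (159 + (16/7 - 2010))² = (159 - 14054/7)² = (-12941/7)² = 167469481/49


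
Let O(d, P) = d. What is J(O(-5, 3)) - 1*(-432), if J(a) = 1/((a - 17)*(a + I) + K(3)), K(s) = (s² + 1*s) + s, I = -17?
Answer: 215569/499 ≈ 432.00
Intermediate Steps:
K(s) = s² + 2*s (K(s) = (s² + s) + s = (s + s²) + s = s² + 2*s)
J(a) = 1/(15 + (-17 + a)²) (J(a) = 1/((a - 17)*(a - 17) + 3*(2 + 3)) = 1/((-17 + a)*(-17 + a) + 3*5) = 1/((-17 + a)² + 15) = 1/(15 + (-17 + a)²))
J(O(-5, 3)) - 1*(-432) = 1/(304 + (-5)² - 34*(-5)) - 1*(-432) = 1/(304 + 25 + 170) + 432 = 1/499 + 432 = 215569/499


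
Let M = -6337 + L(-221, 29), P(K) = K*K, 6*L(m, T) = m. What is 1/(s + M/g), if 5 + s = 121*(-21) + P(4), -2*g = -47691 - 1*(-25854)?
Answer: -65511/165781073 ≈ -0.00039517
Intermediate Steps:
L(m, T) = m/6
P(K) = K²
g = 21837/2 (g = -(-47691 - 1*(-25854))/2 = -(-47691 + 25854)/2 = -½*(-21837) = 21837/2 ≈ 10919.)
M = -38243/6 (M = -6337 + (⅙)*(-221) = -6337 - 221/6 = -38243/6 ≈ -6373.8)
s = -2530 (s = -5 + (121*(-21) + 4²) = -5 + (-2541 + 16) = -5 - 2525 = -2530)
1/(s + M/g) = 1/(-2530 - 38243/(6*21837/2)) = 1/(-2530 - 38243/6*2/21837) = 1/(-2530 - 38243/65511) = 1/(-165781073/65511) = -65511/165781073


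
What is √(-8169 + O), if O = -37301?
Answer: I*√45470 ≈ 213.24*I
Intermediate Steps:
√(-8169 + O) = √(-8169 - 37301) = √(-45470) = I*√45470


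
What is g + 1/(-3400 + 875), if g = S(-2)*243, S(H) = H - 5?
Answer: -4295026/2525 ≈ -1701.0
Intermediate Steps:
S(H) = -5 + H
g = -1701 (g = (-5 - 2)*243 = -7*243 = -1701)
g + 1/(-3400 + 875) = -1701 + 1/(-3400 + 875) = -1701 + 1/(-2525) = -1701 - 1/2525 = -4295026/2525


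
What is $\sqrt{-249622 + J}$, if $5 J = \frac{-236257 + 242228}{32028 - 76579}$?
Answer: $\frac{i \sqrt{12386192555690655}}{222755} \approx 499.62 i$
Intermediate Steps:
$J = - \frac{5971}{222755}$ ($J = \frac{\left(-236257 + 242228\right) \frac{1}{32028 - 76579}}{5} = \frac{5971 \frac{1}{-44551}}{5} = \frac{5971 \left(- \frac{1}{44551}\right)}{5} = \frac{1}{5} \left(- \frac{5971}{44551}\right) = - \frac{5971}{222755} \approx -0.026805$)
$\sqrt{-249622 + J} = \sqrt{-249622 - \frac{5971}{222755}} = \sqrt{- \frac{55604554581}{222755}} = \frac{i \sqrt{12386192555690655}}{222755}$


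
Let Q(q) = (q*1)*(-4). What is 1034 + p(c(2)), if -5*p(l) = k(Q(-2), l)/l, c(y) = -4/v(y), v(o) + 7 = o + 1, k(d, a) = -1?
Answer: 5171/5 ≈ 1034.2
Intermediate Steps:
Q(q) = -4*q (Q(q) = q*(-4) = -4*q)
v(o) = -6 + o (v(o) = -7 + (o + 1) = -7 + (1 + o) = -6 + o)
c(y) = -4/(-6 + y)
p(l) = 1/(5*l) (p(l) = -(-1)/(5*l) = 1/(5*l))
1034 + p(c(2)) = 1034 + 1/(5*((-4/(-6 + 2)))) = 1034 + 1/(5*((-4/(-4)))) = 1034 + 1/(5*((-4*(-1/4)))) = 1034 + (1/5)/1 = 1034 + (1/5)*1 = 1034 + 1/5 = 5171/5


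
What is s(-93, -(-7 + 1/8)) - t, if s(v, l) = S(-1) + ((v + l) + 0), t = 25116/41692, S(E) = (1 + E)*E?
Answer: -1033097/11912 ≈ -86.727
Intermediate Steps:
S(E) = E*(1 + E)
t = 897/1489 (t = 25116*(1/41692) = 897/1489 ≈ 0.60242)
s(v, l) = l + v (s(v, l) = -(1 - 1) + ((v + l) + 0) = -1*0 + ((l + v) + 0) = 0 + (l + v) = l + v)
s(-93, -(-7 + 1/8)) - t = (-(-7 + 1/8) - 93) - 1*897/1489 = (-(-7 + ⅛) - 93) - 897/1489 = (-1*(-55/8) - 93) - 897/1489 = (55/8 - 93) - 897/1489 = -689/8 - 897/1489 = -1033097/11912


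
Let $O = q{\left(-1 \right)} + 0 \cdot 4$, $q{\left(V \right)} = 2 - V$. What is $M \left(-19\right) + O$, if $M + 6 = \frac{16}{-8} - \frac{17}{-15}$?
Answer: $\frac{2002}{15} \approx 133.47$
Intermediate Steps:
$O = 3$ ($O = \left(2 - -1\right) + 0 \cdot 4 = \left(2 + 1\right) + 0 = 3 + 0 = 3$)
$M = - \frac{103}{15}$ ($M = -6 + \left(\frac{16}{-8} - \frac{17}{-15}\right) = -6 + \left(16 \left(- \frac{1}{8}\right) - - \frac{17}{15}\right) = -6 + \left(-2 + \frac{17}{15}\right) = -6 - \frac{13}{15} = - \frac{103}{15} \approx -6.8667$)
$M \left(-19\right) + O = \left(- \frac{103}{15}\right) \left(-19\right) + 3 = \frac{1957}{15} + 3 = \frac{2002}{15}$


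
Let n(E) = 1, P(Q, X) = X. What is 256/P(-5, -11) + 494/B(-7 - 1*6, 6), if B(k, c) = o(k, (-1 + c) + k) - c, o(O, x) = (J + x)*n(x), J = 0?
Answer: -4509/77 ≈ -58.558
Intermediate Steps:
o(O, x) = x (o(O, x) = (0 + x)*1 = x*1 = x)
B(k, c) = -1 + k (B(k, c) = ((-1 + c) + k) - c = (-1 + c + k) - c = -1 + k)
256/P(-5, -11) + 494/B(-7 - 1*6, 6) = 256/(-11) + 494/(-1 + (-7 - 1*6)) = 256*(-1/11) + 494/(-1 + (-7 - 6)) = -256/11 + 494/(-1 - 13) = -256/11 + 494/(-14) = -256/11 + 494*(-1/14) = -256/11 - 247/7 = -4509/77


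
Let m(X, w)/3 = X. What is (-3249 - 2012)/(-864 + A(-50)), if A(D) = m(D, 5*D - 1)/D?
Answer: 5261/861 ≈ 6.1103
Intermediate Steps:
m(X, w) = 3*X
A(D) = 3 (A(D) = (3*D)/D = 3)
(-3249 - 2012)/(-864 + A(-50)) = (-3249 - 2012)/(-864 + 3) = -5261/(-861) = -5261*(-1/861) = 5261/861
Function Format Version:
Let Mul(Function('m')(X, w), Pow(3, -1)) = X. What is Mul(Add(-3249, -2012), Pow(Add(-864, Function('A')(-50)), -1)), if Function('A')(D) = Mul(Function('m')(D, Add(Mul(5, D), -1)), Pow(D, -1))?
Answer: Rational(5261, 861) ≈ 6.1103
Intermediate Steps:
Function('m')(X, w) = Mul(3, X)
Function('A')(D) = 3 (Function('A')(D) = Mul(Mul(3, D), Pow(D, -1)) = 3)
Mul(Add(-3249, -2012), Pow(Add(-864, Function('A')(-50)), -1)) = Mul(Add(-3249, -2012), Pow(Add(-864, 3), -1)) = Mul(-5261, Pow(-861, -1)) = Mul(-5261, Rational(-1, 861)) = Rational(5261, 861)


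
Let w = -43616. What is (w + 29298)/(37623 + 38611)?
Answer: -7159/38117 ≈ -0.18782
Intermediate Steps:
(w + 29298)/(37623 + 38611) = (-43616 + 29298)/(37623 + 38611) = -14318/76234 = -14318*1/76234 = -7159/38117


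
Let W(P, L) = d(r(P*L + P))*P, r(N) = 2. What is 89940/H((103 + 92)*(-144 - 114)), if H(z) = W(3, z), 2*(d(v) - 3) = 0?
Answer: 29980/3 ≈ 9993.3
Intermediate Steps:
d(v) = 3 (d(v) = 3 + (½)*0 = 3 + 0 = 3)
W(P, L) = 3*P
H(z) = 9 (H(z) = 3*3 = 9)
89940/H((103 + 92)*(-144 - 114)) = 89940/9 = 89940*(⅑) = 29980/3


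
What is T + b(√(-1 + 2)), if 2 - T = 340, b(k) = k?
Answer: -337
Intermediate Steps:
T = -338 (T = 2 - 1*340 = 2 - 340 = -338)
T + b(√(-1 + 2)) = -338 + √(-1 + 2) = -338 + √1 = -338 + 1 = -337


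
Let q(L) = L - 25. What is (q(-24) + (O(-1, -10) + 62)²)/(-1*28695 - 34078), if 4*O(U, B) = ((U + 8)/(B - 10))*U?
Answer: -24357489/401747200 ≈ -0.060629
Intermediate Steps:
O(U, B) = U*(8 + U)/(4*(-10 + B)) (O(U, B) = (((U + 8)/(B - 10))*U)/4 = (((8 + U)/(-10 + B))*U)/4 = (U*(8 + U)/(-10 + B))/4 = U*(8 + U)/(4*(-10 + B)))
q(L) = -25 + L
(q(-24) + (O(-1, -10) + 62)²)/(-1*28695 - 34078) = ((-25 - 24) + ((¼)*(-1)*(8 - 1)/(-10 - 10) + 62)²)/(-1*28695 - 34078) = (-49 + ((¼)*(-1)*7/(-20) + 62)²)/(-28695 - 34078) = (-49 + ((¼)*(-1)*(-1/20)*7 + 62)²)/(-62773) = (-49 + (7/80 + 62)²)*(-1/62773) = (-49 + (4967/80)²)*(-1/62773) = (-49 + 24671089/6400)*(-1/62773) = (24357489/6400)*(-1/62773) = -24357489/401747200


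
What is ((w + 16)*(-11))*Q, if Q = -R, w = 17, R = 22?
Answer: 7986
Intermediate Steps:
Q = -22 (Q = -1*22 = -22)
((w + 16)*(-11))*Q = ((17 + 16)*(-11))*(-22) = (33*(-11))*(-22) = -363*(-22) = 7986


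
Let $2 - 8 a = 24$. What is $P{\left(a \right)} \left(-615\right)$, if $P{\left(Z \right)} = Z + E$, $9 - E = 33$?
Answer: $\frac{65805}{4} \approx 16451.0$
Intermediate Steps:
$E = -24$ ($E = 9 - 33 = -24$)
$a = - \frac{11}{4}$ ($a = \frac{1}{4} - 3 = - \frac{11}{4} \approx -2.75$)
$P{\left(Z \right)} = -24 + Z$ ($P{\left(Z \right)} = Z - 24 = -24 + Z$)
$P{\left(a \right)} \left(-615\right) = \left(-24 - \frac{11}{4}\right) \left(-615\right) = \left(- \frac{107}{4}\right) \left(-615\right) = \frac{65805}{4}$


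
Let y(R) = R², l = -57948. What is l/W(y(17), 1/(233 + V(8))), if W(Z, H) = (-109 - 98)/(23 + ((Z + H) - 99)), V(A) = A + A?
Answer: 44542696/747 ≈ 59629.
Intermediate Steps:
V(A) = 2*A
W(Z, H) = -207/(-76 + H + Z) (W(Z, H) = -207/(23 + ((H + Z) - 99)) = -207/(23 + (-99 + H + Z)) = -207/(-76 + H + Z))
l/W(y(17), 1/(233 + V(8))) = -(-1371436/23 - 19316/(69*(233 + 2*8))) = -(-1371436/23 - 19316/(69*(233 + 16))) = -57948/((-207/(-76 + 1/249 + 289))) = -57948/((-207/53038/249)) = -57948/((-207*249/53038)) = -57948/(-2241/2306) = -57948*(-2306/2241) = 44542696/747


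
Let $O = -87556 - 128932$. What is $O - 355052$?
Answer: $-571540$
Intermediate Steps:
$O = -216488$ ($O = -87556 - 128932 = -216488$)
$O - 355052 = -216488 - 355052 = -571540$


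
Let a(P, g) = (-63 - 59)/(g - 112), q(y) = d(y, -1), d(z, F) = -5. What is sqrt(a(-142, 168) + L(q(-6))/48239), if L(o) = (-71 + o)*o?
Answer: 3*I*sqrt(110004070883)/675346 ≈ 1.4733*I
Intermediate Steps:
q(y) = -5
L(o) = o*(-71 + o)
a(P, g) = -122/(-112 + g)
sqrt(a(-142, 168) + L(q(-6))/48239) = sqrt(-122/(-112 + 168) - 5*(-71 - 5)/48239) = sqrt(-122/56 - 5*(-76)*(1/48239)) = sqrt(-122*1/56 + 380*(1/48239)) = sqrt(-61/28 + 380/48239) = sqrt(-2931939/1350692) = 3*I*sqrt(110004070883)/675346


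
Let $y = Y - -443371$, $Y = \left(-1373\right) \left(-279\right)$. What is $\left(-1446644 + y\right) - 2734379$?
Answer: $-3354585$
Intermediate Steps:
$Y = 383067$
$y = 826438$ ($y = 383067 - -443371 = 383067 + 443371 = 826438$)
$\left(-1446644 + y\right) - 2734379 = \left(-1446644 + 826438\right) - 2734379 = -620206 - 2734379 = -3354585$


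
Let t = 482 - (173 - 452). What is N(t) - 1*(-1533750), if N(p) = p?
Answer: 1534511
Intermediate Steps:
t = 761 (t = 482 - 1*(-279) = 482 + 279 = 761)
N(t) - 1*(-1533750) = 761 - 1*(-1533750) = 761 + 1533750 = 1534511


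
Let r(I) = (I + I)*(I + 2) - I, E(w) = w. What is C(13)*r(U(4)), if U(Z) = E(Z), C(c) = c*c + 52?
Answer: 9724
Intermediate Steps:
C(c) = 52 + c² (C(c) = c² + 52 = 52 + c²)
U(Z) = Z
r(I) = -I + 2*I*(2 + I) (r(I) = (2*I)*(2 + I) - I = 2*I*(2 + I) - I = -I + 2*I*(2 + I))
C(13)*r(U(4)) = (52 + 13²)*(4*(3 + 2*4)) = (52 + 169)*(4*(3 + 8)) = 221*(4*11) = 221*44 = 9724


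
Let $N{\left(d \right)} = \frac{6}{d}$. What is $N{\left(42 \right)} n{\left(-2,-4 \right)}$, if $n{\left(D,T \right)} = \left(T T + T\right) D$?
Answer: $- \frac{24}{7} \approx -3.4286$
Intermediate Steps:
$n{\left(D,T \right)} = D \left(T + T^{2}\right)$ ($n{\left(D,T \right)} = \left(T^{2} + T\right) D = \left(T + T^{2}\right) D = D \left(T + T^{2}\right)$)
$N{\left(42 \right)} n{\left(-2,-4 \right)} = \frac{6}{42} \left(\left(-2\right) \left(-4\right) \left(1 - 4\right)\right) = 6 \cdot \frac{1}{42} \left(\left(-2\right) \left(-4\right) \left(-3\right)\right) = \frac{1}{7} \left(-24\right) = - \frac{24}{7}$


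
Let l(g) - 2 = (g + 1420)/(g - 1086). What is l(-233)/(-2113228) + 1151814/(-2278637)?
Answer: -3210509446888135/6351353674001284 ≈ -0.50548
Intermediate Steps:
l(g) = 2 + (1420 + g)/(-1086 + g) (l(g) = 2 + (g + 1420)/(g - 1086) = 2 + (1420 + g)/(-1086 + g))
l(-233)/(-2113228) + 1151814/(-2278637) = ((-752 + 3*(-233))/(-1086 - 233))/(-2113228) + 1151814/(-2278637) = ((-752 - 699)/(-1319))*(-1/2113228) + 1151814*(-1/2278637) = -1/1319*(-1451)*(-1/2113228) - 1151814/2278637 = (1451/1319)*(-1/2113228) - 1151814/2278637 = -1451/2787347732 - 1151814/2278637 = -3210509446888135/6351353674001284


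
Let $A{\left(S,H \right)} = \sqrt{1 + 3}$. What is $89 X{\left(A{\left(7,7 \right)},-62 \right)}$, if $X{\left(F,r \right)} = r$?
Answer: $-5518$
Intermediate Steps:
$A{\left(S,H \right)} = 2$ ($A{\left(S,H \right)} = \sqrt{4} = 2$)
$89 X{\left(A{\left(7,7 \right)},-62 \right)} = 89 \left(-62\right) = -5518$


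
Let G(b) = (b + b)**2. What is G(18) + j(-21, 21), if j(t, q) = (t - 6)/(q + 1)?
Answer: 28485/22 ≈ 1294.8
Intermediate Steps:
j(t, q) = (-6 + t)/(1 + q)
G(b) = 4*b**2 (G(b) = (2*b)**2 = 4*b**2)
G(18) + j(-21, 21) = 4*18**2 + (-6 - 21)/(1 + 21) = 4*324 - 27/22 = 1296 + (1/22)*(-27) = 1296 - 27/22 = 28485/22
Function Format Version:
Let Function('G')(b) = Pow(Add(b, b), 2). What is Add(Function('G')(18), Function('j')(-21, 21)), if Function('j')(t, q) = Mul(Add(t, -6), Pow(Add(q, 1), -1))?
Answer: Rational(28485, 22) ≈ 1294.8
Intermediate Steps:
Function('j')(t, q) = Mul(Pow(Add(1, q), -1), Add(-6, t)) (Function('j')(t, q) = Mul(Add(-6, t), Pow(Add(1, q), -1)) = Mul(Pow(Add(1, q), -1), Add(-6, t)))
Function('G')(b) = Mul(4, Pow(b, 2)) (Function('G')(b) = Pow(Mul(2, b), 2) = Mul(4, Pow(b, 2)))
Add(Function('G')(18), Function('j')(-21, 21)) = Add(Mul(4, Pow(18, 2)), Mul(Pow(Add(1, 21), -1), Add(-6, -21))) = Add(Mul(4, 324), Mul(Pow(22, -1), -27)) = Add(1296, Mul(Rational(1, 22), -27)) = Add(1296, Rational(-27, 22)) = Rational(28485, 22)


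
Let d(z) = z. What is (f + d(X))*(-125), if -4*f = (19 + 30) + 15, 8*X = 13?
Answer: 14375/8 ≈ 1796.9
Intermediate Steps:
X = 13/8 (X = (⅛)*13 = 13/8 ≈ 1.6250)
f = -16 (f = -((19 + 30) + 15)/4 = -(49 + 15)/4 = -¼*64 = -16)
(f + d(X))*(-125) = (-16 + 13/8)*(-125) = -115/8*(-125) = 14375/8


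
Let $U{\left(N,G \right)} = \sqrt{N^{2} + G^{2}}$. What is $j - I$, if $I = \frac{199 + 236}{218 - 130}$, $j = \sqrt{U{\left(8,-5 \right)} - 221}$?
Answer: $- \frac{435}{88} + i \sqrt{221 - \sqrt{89}} \approx -4.9432 + 14.545 i$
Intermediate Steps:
$U{\left(N,G \right)} = \sqrt{G^{2} + N^{2}}$
$j = \sqrt{-221 + \sqrt{89}}$ ($j = \sqrt{\sqrt{\left(-5\right)^{2} + 8^{2}} - 221} = \sqrt{\sqrt{25 + 64} - 221} = \sqrt{\sqrt{89} - 221} = \sqrt{-221 + \sqrt{89}} \approx 14.545 i$)
$I = \frac{435}{88} \approx 4.9432$
$j - I = \sqrt{-221 + \sqrt{89}} - \frac{435}{88} = - \frac{435}{88} + \sqrt{-221 + \sqrt{89}}$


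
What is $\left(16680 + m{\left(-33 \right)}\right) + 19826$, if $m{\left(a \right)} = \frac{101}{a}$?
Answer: $\frac{1204597}{33} \approx 36503.0$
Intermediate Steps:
$\left(16680 + m{\left(-33 \right)}\right) + 19826 = \left(16680 + \frac{101}{-33}\right) + 19826 = \left(16680 + 101 \left(- \frac{1}{33}\right)\right) + 19826 = \left(16680 - \frac{101}{33}\right) + 19826 = \frac{550339}{33} + 19826 = \frac{1204597}{33}$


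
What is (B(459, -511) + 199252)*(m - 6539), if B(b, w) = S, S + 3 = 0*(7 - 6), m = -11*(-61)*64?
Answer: 7253659845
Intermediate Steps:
m = 42944 (m = 671*64 = 42944)
S = -3 (S = -3 + 0*(7 - 6) = -3 + 0*1 = -3 + 0 = -3)
B(b, w) = -3
(B(459, -511) + 199252)*(m - 6539) = (-3 + 199252)*(42944 - 6539) = 199249*36405 = 7253659845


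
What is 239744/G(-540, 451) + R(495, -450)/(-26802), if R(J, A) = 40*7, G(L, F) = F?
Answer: 3212746204/6043851 ≈ 531.57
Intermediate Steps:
R(J, A) = 280
239744/G(-540, 451) + R(495, -450)/(-26802) = 239744/451 + 280/(-26802) = 239744*(1/451) + 280*(-1/26802) = 239744/451 - 140/13401 = 3212746204/6043851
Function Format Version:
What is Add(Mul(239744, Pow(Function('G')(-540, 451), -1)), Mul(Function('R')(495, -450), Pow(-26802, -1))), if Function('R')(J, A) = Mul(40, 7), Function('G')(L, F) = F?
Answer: Rational(3212746204, 6043851) ≈ 531.57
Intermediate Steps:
Function('R')(J, A) = 280
Add(Mul(239744, Pow(Function('G')(-540, 451), -1)), Mul(Function('R')(495, -450), Pow(-26802, -1))) = Add(Mul(239744, Pow(451, -1)), Mul(280, Pow(-26802, -1))) = Add(Mul(239744, Rational(1, 451)), Mul(280, Rational(-1, 26802))) = Add(Rational(239744, 451), Rational(-140, 13401)) = Rational(3212746204, 6043851)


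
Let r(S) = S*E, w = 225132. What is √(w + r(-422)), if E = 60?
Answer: 2*√49953 ≈ 447.00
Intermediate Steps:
r(S) = 60*S (r(S) = S*60 = 60*S)
√(w + r(-422)) = √(225132 + 60*(-422)) = √(225132 - 25320) = √199812 = 2*√49953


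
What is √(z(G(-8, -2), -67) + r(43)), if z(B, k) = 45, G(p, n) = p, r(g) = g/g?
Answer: √46 ≈ 6.7823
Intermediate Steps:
r(g) = 1
√(z(G(-8, -2), -67) + r(43)) = √(45 + 1) = √46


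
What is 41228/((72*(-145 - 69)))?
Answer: -10307/3852 ≈ -2.6758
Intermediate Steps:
41228/((72*(-145 - 69))) = 41228/((72*(-214))) = 41228/(-15408) = 41228*(-1/15408) = -10307/3852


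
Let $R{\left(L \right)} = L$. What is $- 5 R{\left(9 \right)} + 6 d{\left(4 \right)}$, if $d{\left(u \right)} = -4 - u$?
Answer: $-93$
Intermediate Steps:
$- 5 R{\left(9 \right)} + 6 d{\left(4 \right)} = \left(-5\right) 9 + 6 \left(-4 - 4\right) = -45 + 6 \left(-4 - 4\right) = -45 + 6 \left(-8\right) = -45 - 48 = -93$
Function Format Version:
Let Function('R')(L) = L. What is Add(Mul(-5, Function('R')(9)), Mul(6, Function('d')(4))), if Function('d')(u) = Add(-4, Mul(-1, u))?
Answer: -93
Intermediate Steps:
Add(Mul(-5, Function('R')(9)), Mul(6, Function('d')(4))) = Add(Mul(-5, 9), Mul(6, Add(-4, Mul(-1, 4)))) = Add(-45, Mul(6, Add(-4, -4))) = Add(-45, Mul(6, -8)) = Add(-45, -48) = -93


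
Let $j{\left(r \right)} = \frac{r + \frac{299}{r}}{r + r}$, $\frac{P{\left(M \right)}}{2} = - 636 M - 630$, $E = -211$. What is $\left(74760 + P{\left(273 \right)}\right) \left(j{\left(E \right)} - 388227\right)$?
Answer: $\frac{4731662176244892}{44521} \approx 1.0628 \cdot 10^{11}$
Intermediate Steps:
$P{\left(M \right)} = -1260 - 1272 M$ ($P{\left(M \right)} = 2 \left(- 636 M - 630\right) = 2 \left(-630 - 636 M\right) = -1260 - 1272 M$)
$j{\left(r \right)} = \frac{r + \frac{299}{r}}{2 r}$
$\left(74760 + P{\left(273 \right)}\right) \left(j{\left(E \right)} - 388227\right) = \left(74760 - 348516\right) \left(\frac{299 + \left(-211\right)^{2}}{2 \cdot 44521} - 388227\right) = \left(74760 - 348516\right) \left(\frac{1}{2} \cdot \frac{1}{44521} \left(299 + 44521\right) - 388227\right) = \left(74760 - 348516\right) \left(\frac{1}{2} \cdot \frac{1}{44521} \cdot 44820 - 388227\right) = - 273756 \left(\frac{22410}{44521} - 388227\right) = \left(-273756\right) \left(- \frac{17284231857}{44521}\right) = \frac{4731662176244892}{44521}$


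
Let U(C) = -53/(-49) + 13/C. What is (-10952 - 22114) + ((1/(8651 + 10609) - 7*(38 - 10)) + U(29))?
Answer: -910287843859/27368460 ≈ -33261.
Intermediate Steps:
U(C) = 53/49 + 13/C (U(C) = -53*(-1/49) + 13/C = 53/49 + 13/C)
(-10952 - 22114) + ((1/(8651 + 10609) - 7*(38 - 10)) + U(29)) = (-10952 - 22114) + ((1/(8651 + 10609) - 7*(38 - 10)) + (53/49 + 13/29)) = -33066 + ((1/19260 - 7*28) + (53/49 + 13*(1/29))) = -33066 + ((1/19260 - 196) + (53/49 + 13/29)) = -33066 + (-3774959/19260 + 2174/1421) = -33066 - 5322345499/27368460 = -910287843859/27368460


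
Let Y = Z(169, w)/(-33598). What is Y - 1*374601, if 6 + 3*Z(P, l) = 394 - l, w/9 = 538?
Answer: -18878764370/50397 ≈ -3.7460e+5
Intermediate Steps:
w = 4842 (w = 9*538 = 4842)
Z(P, l) = 388/3 - l/3 (Z(P, l) = -2 + (394 - l)/3 = -2 + (394/3 - l/3) = 388/3 - l/3)
Y = 2227/50397 (Y = (388/3 - ⅓*4842)/(-33598) = (388/3 - 1614)*(-1/33598) = -4454/3*(-1/33598) = 2227/50397 ≈ 0.044189)
Y - 1*374601 = 2227/50397 - 1*374601 = 2227/50397 - 374601 = -18878764370/50397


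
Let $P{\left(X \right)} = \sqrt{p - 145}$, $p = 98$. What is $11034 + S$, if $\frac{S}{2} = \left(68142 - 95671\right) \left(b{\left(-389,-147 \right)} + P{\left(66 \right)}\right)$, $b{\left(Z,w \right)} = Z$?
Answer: $21428596 - 55058 i \sqrt{47} \approx 2.1429 \cdot 10^{7} - 3.7746 \cdot 10^{5} i$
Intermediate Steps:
$P{\left(X \right)} = i \sqrt{47}$ ($P{\left(X \right)} = \sqrt{98 - 145} = \sqrt{-47} = i \sqrt{47}$)
$S = 21417562 - 55058 i \sqrt{47}$ ($S = 2 \left(68142 - 95671\right) \left(-389 + i \sqrt{47}\right) = 2 \left(- 27529 \left(-389 + i \sqrt{47}\right)\right) = 2 \left(10708781 - 27529 i \sqrt{47}\right) = 21417562 - 55058 i \sqrt{47} \approx 2.1418 \cdot 10^{7} - 3.7746 \cdot 10^{5} i$)
$11034 + S = 11034 + \left(21417562 - 55058 i \sqrt{47}\right) = 21428596 - 55058 i \sqrt{47}$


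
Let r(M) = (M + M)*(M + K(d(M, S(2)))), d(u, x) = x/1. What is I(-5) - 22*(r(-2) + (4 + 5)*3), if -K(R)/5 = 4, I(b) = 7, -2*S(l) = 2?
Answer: -2523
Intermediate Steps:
S(l) = -1 (S(l) = -1/2*2 = -1)
d(u, x) = x (d(u, x) = x*1 = x)
K(R) = -20 (K(R) = -5*4 = -20)
r(M) = 2*M*(-20 + M) (r(M) = (M + M)*(M - 20) = (2*M)*(-20 + M) = 2*M*(-20 + M))
I(-5) - 22*(r(-2) + (4 + 5)*3) = 7 - 22*(2*(-2)*(-20 - 2) + (4 + 5)*3) = 7 - 22*(2*(-2)*(-22) + 9*3) = 7 - 22*(88 + 27) = 7 - 22*115 = 7 - 2530 = -2523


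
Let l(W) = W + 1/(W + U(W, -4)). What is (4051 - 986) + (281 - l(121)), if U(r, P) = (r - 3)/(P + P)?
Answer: 1370621/425 ≈ 3225.0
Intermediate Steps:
U(r, P) = (-3 + r)/(2*P) (U(r, P) = (-3 + r)/((2*P)) = (-3 + r)*(1/(2*P)) = (-3 + r)/(2*P))
l(W) = W + 1/(3/8 + 7*W/8) (l(W) = W + 1/(W + (1/2)*(-3 + W)/(-4)) = W + 1/(W + (1/2)*(-1/4)*(-3 + W)) = W + 1/(W + (3/8 - W/8)) = W + 1/(3/8 + 7*W/8))
(4051 - 986) + (281 - l(121)) = (4051 - 986) + (281 - (8 + 3*121 + 7*121**2)/(3 + 7*121)) = 3065 + (281 - (8 + 363 + 7*14641)/(3 + 847)) = 3065 + (281 - (8 + 363 + 102487)/850) = 3065 + (281 - 102858/850) = 3065 + (281 - 1*51429/425) = 3065 + (281 - 51429/425) = 3065 + 67996/425 = 1370621/425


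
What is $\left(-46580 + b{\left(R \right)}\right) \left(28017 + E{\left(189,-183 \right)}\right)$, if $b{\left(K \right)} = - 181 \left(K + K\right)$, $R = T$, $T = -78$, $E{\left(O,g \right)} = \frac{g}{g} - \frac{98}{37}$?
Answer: $- \frac{19014803392}{37} \approx -5.1391 \cdot 10^{8}$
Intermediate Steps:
$E{\left(O,g \right)} = - \frac{61}{37}$ ($E{\left(O,g \right)} = 1 - \frac{98}{37} = - \frac{61}{37}$)
$R = -78$
$b{\left(K \right)} = - 362 K$ ($b{\left(K \right)} = - 181 \cdot 2 K = - 362 K$)
$\left(-46580 + b{\left(R \right)}\right) \left(28017 + E{\left(189,-183 \right)}\right) = \left(-46580 - -28236\right) \left(28017 - \frac{61}{37}\right) = \left(-46580 + 28236\right) \frac{1036568}{37} = \left(-18344\right) \frac{1036568}{37} = - \frac{19014803392}{37}$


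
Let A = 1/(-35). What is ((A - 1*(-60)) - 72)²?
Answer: 177241/1225 ≈ 144.69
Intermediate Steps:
A = -1/35 ≈ -0.028571
((A - 1*(-60)) - 72)² = ((-1/35 - 1*(-60)) - 72)² = ((-1/35 + 60) - 72)² = (2099/35 - 72)² = (-421/35)² = 177241/1225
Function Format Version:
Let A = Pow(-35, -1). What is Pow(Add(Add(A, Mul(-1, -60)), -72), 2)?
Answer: Rational(177241, 1225) ≈ 144.69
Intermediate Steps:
A = Rational(-1, 35) ≈ -0.028571
Pow(Add(Add(A, Mul(-1, -60)), -72), 2) = Pow(Add(Add(Rational(-1, 35), Mul(-1, -60)), -72), 2) = Pow(Add(Add(Rational(-1, 35), 60), -72), 2) = Pow(Add(Rational(2099, 35), -72), 2) = Pow(Rational(-421, 35), 2) = Rational(177241, 1225)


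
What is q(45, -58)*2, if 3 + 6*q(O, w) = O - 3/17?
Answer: 237/17 ≈ 13.941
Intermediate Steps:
q(O, w) = -9/17 + O/6 (q(O, w) = -1/2 + (O - 3/17)/6 = -1/2 + (-3/17 + O)/6 = -1/2 + (-1/34 + O/6) = -9/17 + O/6)
q(45, -58)*2 = (-9/17 + (1/6)*45)*2 = (-9/17 + 15/2)*2 = (237/34)*2 = 237/17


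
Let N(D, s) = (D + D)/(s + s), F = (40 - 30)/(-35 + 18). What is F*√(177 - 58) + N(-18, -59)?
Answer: 18/59 - 10*√119/17 ≈ -6.1118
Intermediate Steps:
F = -10/17 (F = 10/(-17) = 10*(-1/17) = -10/17 ≈ -0.58823)
N(D, s) = D/s (N(D, s) = (2*D)/((2*s)) = (2*D)*(1/(2*s)) = D/s)
F*√(177 - 58) + N(-18, -59) = -10*√(177 - 58)/17 - 18/(-59) = -10*√119/17 - 18*(-1/59) = -10*√119/17 + 18/59 = 18/59 - 10*√119/17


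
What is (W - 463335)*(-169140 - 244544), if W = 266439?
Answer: 81452724864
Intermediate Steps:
(W - 463335)*(-169140 - 244544) = (266439 - 463335)*(-169140 - 244544) = -196896*(-413684) = 81452724864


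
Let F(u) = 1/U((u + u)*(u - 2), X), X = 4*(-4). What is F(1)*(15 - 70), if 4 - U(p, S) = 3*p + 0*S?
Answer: -11/2 ≈ -5.5000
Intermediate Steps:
X = -16
U(p, S) = 4 - 3*p (U(p, S) = 4 - (3*p + 0*S) = 4 - (3*p + 0) = 4 - 3*p)
F(u) = 1/(4 - 6*u*(-2 + u)) (F(u) = 1/(4 - 3*(u + u)*(u - 2)) = 1/(4 - 3*2*u*(-2 + u)) = 1/(4 - 6*u*(-2 + u)))
F(1)*(15 - 70) = (-1/(-4 + 6*1*(-2 + 1)))*(15 - 70) = -1/(-4 + 6*1*(-1))*(-55) = -1/(-4 - 6)*(-55) = -1/(-10)*(-55) = -1*(-1/10)*(-55) = (1/10)*(-55) = -11/2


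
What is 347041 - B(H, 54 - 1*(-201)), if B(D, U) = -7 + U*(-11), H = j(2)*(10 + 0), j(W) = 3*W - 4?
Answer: 349853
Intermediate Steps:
j(W) = -4 + 3*W
H = 20 (H = (-4 + 3*2)*(10 + 0) = (-4 + 6)*10 = 2*10 = 20)
B(D, U) = -7 - 11*U
347041 - B(H, 54 - 1*(-201)) = 347041 - (-7 - 11*(54 - 1*(-201))) = 347041 - (-7 - 11*(54 + 201)) = 347041 - (-7 - 11*255) = 347041 - (-7 - 2805) = 347041 - 1*(-2812) = 347041 + 2812 = 349853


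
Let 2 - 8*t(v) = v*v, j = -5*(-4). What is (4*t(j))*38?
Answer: -7562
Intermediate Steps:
j = 20
t(v) = ¼ - v²/8 (t(v) = ¼ - v*v/8 = ¼ - v²/8)
(4*t(j))*38 = (4*(¼ - ⅛*20²))*38 = (4*(¼ - ⅛*400))*38 = (4*(¼ - 50))*38 = (4*(-199/4))*38 = -199*38 = -7562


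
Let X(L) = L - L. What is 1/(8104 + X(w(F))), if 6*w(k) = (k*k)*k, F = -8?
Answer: 1/8104 ≈ 0.00012340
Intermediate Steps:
w(k) = k³/6 (w(k) = ((k*k)*k)/6 = (k²*k)/6 = k³/6)
X(L) = 0
1/(8104 + X(w(F))) = 1/(8104 + 0) = 1/8104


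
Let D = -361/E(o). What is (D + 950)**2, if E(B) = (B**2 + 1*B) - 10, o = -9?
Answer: 3426814521/3844 ≈ 8.9147e+5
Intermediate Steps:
E(B) = -10 + B + B**2 (E(B) = (B**2 + B) - 10 = (B + B**2) - 10 = -10 + B + B**2)
D = -361/62 (D = -361/(-10 - 9 + (-9)**2) = -361/(-10 - 9 + 81) = -361/62 ≈ -5.8226)
(D + 950)**2 = (-361/62 + 950)**2 = (58539/62)**2 = 3426814521/3844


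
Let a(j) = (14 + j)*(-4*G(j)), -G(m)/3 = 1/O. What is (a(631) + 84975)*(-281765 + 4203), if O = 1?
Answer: -25734160830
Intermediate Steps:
G(m) = -3 (G(m) = -3/1 = -3*1 = -3)
a(j) = 168 + 12*j (a(j) = (14 + j)*(-4*(-3)) = (14 + j)*12 = 168 + 12*j)
(a(631) + 84975)*(-281765 + 4203) = ((168 + 12*631) + 84975)*(-281765 + 4203) = ((168 + 7572) + 84975)*(-277562) = (7740 + 84975)*(-277562) = 92715*(-277562) = -25734160830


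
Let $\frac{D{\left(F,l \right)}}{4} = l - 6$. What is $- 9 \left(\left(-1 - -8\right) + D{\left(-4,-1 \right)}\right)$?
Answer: $189$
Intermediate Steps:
$D{\left(F,l \right)} = -24 + 4 l$ ($D{\left(F,l \right)} = 4 \left(l - 6\right) = 4 \left(-6 + l\right) = -24 + 4 l$)
$- 9 \left(\left(-1 - -8\right) + D{\left(-4,-1 \right)}\right) = - 9 \left(\left(-1 - -8\right) + \left(-24 + 4 \left(-1\right)\right)\right) = - 9 \left(\left(-1 + 8\right) - 28\right) = - 9 \left(7 - 28\right) = \left(-9\right) \left(-21\right) = 189$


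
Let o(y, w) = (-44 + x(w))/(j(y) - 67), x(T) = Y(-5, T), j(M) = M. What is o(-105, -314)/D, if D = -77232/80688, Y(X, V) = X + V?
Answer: -610203/276748 ≈ -2.2049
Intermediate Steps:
Y(X, V) = V + X
D = -1609/1681 (D = -77232*1/80688 = -1609/1681 ≈ -0.95717)
x(T) = -5 + T (x(T) = T - 5 = -5 + T)
o(y, w) = (-49 + w)/(-67 + y) (o(y, w) = (-44 + (-5 + w))/(y - 67) = (-49 + w)/(-67 + y))
o(-105, -314)/D = ((-49 - 314)/(-67 - 105))/(-1609/1681) = (-363/(-172))*(-1681/1609) = -1/172*(-363)*(-1681/1609) = (363/172)*(-1681/1609) = -610203/276748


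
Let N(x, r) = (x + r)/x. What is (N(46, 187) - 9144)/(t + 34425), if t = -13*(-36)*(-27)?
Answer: -420391/1002294 ≈ -0.41943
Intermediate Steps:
N(x, r) = (r + x)/x
t = -12636 (t = 468*(-27) = -12636)
(N(46, 187) - 9144)/(t + 34425) = ((187 + 46)/46 - 9144)/(-12636 + 34425) = ((1/46)*233 - 9144)/21789 = (233/46 - 9144)*(1/21789) = -420391/46*1/21789 = -420391/1002294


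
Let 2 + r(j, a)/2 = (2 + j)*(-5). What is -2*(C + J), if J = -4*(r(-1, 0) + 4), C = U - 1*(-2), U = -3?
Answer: -78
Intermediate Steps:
r(j, a) = -24 - 10*j (r(j, a) = -4 + 2*((2 + j)*(-5)) = -4 + 2*(-10 - 5*j) = -4 + (-20 - 10*j) = -24 - 10*j)
C = -1 (C = -3 - 1*(-2) = -3 + 2 = -1)
J = 40 (J = -4*((-24 - 10*(-1)) + 4) = -4*((-24 + 10) + 4) = -4*(-14 + 4) = -4*(-10) = 40)
-2*(C + J) = -2*(-1 + 40) = -2*39 = -78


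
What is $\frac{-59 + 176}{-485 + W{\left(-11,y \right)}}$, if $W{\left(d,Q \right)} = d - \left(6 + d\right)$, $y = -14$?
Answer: $- \frac{117}{491} \approx -0.23829$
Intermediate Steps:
$W{\left(d,Q \right)} = -6$
$\frac{-59 + 176}{-485 + W{\left(-11,y \right)}} = \frac{-59 + 176}{-485 - 6} = \frac{117}{-491} = 117 \left(- \frac{1}{491}\right) = - \frac{117}{491}$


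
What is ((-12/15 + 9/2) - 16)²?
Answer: 15129/100 ≈ 151.29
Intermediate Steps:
((-12/15 + 9/2) - 16)² = ((-12*1/15 + 9*(½)) - 16)² = ((-⅘ + 9/2) - 16)² = (37/10 - 16)² = (-123/10)² = 15129/100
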